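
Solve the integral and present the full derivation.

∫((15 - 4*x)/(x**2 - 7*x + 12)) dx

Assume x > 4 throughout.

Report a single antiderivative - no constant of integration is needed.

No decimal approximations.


Step 1. Decompose ∫((15 - 4*x)/(x**2 - 7*x + 12)) dx by partial fractions, (15 - 4*x)/(x**2 - 7*x + 12) = -3/(x - 3) - 1/(x - 4): now ∫(-1/(x - 4)) dx + ∫(-3/(x - 3)) dx.
Step 2. Evaluate the standard form [assuming x > 4]: now -log(x - 4) + ∫(-3/(x - 3)) dx.
Step 3. Evaluate the standard form [assuming x > 3]: now -log(x - 4) - 3*log(x - 3).
Answer: -log(x - 4) - 3*log(x - 3).


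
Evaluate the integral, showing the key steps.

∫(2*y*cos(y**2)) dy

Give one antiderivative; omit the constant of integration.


Step 1. Substitute u = y**2, turning ∫(2*y*cos(y**2)) dy into ∫(cos(u)) du: now ∫(cos(u)) du.
Step 2. Evaluate the standard form: now sin(u).
Step 3. Substitute back u = y**2: now sin(y**2).
Answer: sin(y**2).


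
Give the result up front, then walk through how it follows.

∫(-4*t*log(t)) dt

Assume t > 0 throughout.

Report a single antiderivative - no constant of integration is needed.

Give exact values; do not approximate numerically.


The answer is -2*t**2*log(t) + t**2.
Step 1. Integrate ∫(-4*t*log(t)) dt by parts with u = log(t), dv = (-4*t) dt, so v = -2*t**2 [assuming t > 0]: now -2*t**2*log(t) + ∫(2*t) dt.
Step 2. Evaluate the standard form: now -2*t**2*log(t) + t**2.
Answer: -2*t**2*log(t) + t**2.


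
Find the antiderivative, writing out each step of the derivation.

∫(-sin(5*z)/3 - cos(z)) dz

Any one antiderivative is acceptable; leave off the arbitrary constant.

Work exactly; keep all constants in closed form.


Step 1. Rewrite: now ∫(-sin(5*z)/3) dz + ∫(-cos(z)) dz.
Step 2. Evaluate the standard form: now cos(5*z)/15 + ∫(-cos(z)) dz.
Step 3. Evaluate the standard form: now -sin(z) + cos(5*z)/15.
Answer: -sin(z) + cos(5*z)/15.


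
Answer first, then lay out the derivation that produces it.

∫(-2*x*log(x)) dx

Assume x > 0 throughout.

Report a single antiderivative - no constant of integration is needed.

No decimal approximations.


The answer is -x**2*log(x) + x**2/2.
Step 1. Integrate ∫(-2*x*log(x)) dx by parts with u = log(x), dv = (-2*x) dx, so v = -x**2 [assuming x > 0]: now -x**2*log(x) + ∫(x) dx.
Step 2. Evaluate the standard form: now -x**2*log(x) + x**2/2.
Answer: -x**2*log(x) + x**2/2.


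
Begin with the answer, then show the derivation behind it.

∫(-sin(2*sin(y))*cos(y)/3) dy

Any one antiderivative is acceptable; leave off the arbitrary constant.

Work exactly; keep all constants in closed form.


The answer is cos(2*sin(y))/6.
Step 1. Substitute u = sin(y), turning ∫(-sin(2*sin(y))*cos(y)/3) dy into ∫(-sin(2*u)/3) du: now ∫(-sin(2*u)/3) du.
Step 2. Evaluate the standard form: now cos(2*u)/6.
Step 3. Substitute back u = sin(y): now cos(2*sin(y))/6.
Answer: cos(2*sin(y))/6.


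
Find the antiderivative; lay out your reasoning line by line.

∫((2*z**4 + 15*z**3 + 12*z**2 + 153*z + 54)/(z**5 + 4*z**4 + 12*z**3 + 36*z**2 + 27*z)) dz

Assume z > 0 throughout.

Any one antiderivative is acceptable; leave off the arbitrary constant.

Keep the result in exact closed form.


Step 1. Decompose ∫((2*z**4 + 15*z**3 + 12*z**2 + 153*z + 54)/(z**5 + 4*z**4 + 12*z**3 + 36*z**2 + 27*z)) dz by partial fractions, (2*z**4 + 15*z**3 + 12*z**2 + 153*z + 54)/(z**5 + 4*z**4 + 12*z**3 + 36*z**2 + 27*z) = -3/(z**2 + 9) - 5/(z + 3) + 5/(z + 1) + 2/z: now ∫(2/z) dz + ∫(5/(z + 1)) dz + ∫(-5/(z + 3)) dz + ∫(-3/(z**2 + 9)) dz.
Step 2. Evaluate the standard form [assuming z > 0]: now 2*log(z) + ∫(5/(z + 1)) dz + ∫(-5/(z + 3)) dz + ∫(-3/(z**2 + 9)) dz.
Step 3. Evaluate the standard form [assuming z > -1]: now 2*log(z) + 5*log(z + 1) + ∫(-5/(z + 3)) dz + ∫(-3/(z**2 + 9)) dz.
Step 4. Evaluate the standard form [assuming z > -3]: now 2*log(z) + 5*log(z + 1) - 5*log(z + 3) + ∫(-3/(z**2 + 9)) dz.
Step 5. Evaluate the standard form: now 2*log(z) + 5*log(z + 1) - 5*log(z + 3) - atan(z/3).
Answer: 2*log(z) + 5*log(z + 1) - 5*log(z + 3) - atan(z/3).


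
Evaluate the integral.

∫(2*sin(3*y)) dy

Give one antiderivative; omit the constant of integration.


Answer: -2*cos(3*y)/3.


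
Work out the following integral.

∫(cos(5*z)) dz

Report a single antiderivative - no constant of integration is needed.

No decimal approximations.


Answer: sin(5*z)/5.


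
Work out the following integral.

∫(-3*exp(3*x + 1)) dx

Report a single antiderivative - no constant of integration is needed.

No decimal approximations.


Answer: -exp(3*x + 1).


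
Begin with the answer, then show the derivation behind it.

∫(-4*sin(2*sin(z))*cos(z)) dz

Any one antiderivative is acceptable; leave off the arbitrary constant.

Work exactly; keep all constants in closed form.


The answer is 2*cos(2*sin(z)).
Step 1. Substitute u = sin(z), turning ∫(-4*sin(2*sin(z))*cos(z)) dz into ∫(-4*sin(2*u)) du: now ∫(-4*sin(2*u)) du.
Step 2. Evaluate the standard form: now 2*cos(2*u).
Step 3. Substitute back u = sin(z): now 2*cos(2*sin(z)).
Answer: 2*cos(2*sin(z)).


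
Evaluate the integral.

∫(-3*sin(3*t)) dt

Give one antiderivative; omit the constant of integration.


Answer: cos(3*t).


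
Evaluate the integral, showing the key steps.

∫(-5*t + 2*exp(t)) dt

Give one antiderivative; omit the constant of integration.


Step 1. Rewrite: now ∫(-5*t) dt + ∫(2*exp(t)) dt.
Step 2. Evaluate the standard form: now -5*t**2/2 + ∫(2*exp(t)) dt.
Step 3. Evaluate the standard form: now -5*t**2/2 + 2*exp(t).
Answer: -5*t**2/2 + 2*exp(t).


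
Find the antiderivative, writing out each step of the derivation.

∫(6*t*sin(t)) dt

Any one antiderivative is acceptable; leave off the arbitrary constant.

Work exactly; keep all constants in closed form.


Step 1. Integrate ∫(6*t*sin(t)) dt by parts with u = t, dv = (6*sin(t)) dt, so v = -6*cos(t): now -6*t*cos(t) + ∫(6*cos(t)) dt.
Step 2. Evaluate the standard form: now -6*t*cos(t) + 6*sin(t).
Answer: -6*t*cos(t) + 6*sin(t).


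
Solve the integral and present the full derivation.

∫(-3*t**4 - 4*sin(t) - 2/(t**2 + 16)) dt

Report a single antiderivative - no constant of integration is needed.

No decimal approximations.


Step 1. Rewrite: now ∫(-3*t**4) dt + ∫(-2/(t**2 + 16)) dt + ∫(-4*sin(t)) dt.
Step 2. Evaluate the standard form: now 4*cos(t) + ∫(-3*t**4) dt + ∫(-2/(t**2 + 16)) dt.
Step 3. Evaluate the standard form: now -3*t**5/5 + 4*cos(t) + ∫(-2/(t**2 + 16)) dt.
Step 4. Evaluate the standard form: now -3*t**5/5 + 4*cos(t) - atan(t/4)/2.
Answer: -3*t**5/5 + 4*cos(t) - atan(t/4)/2.


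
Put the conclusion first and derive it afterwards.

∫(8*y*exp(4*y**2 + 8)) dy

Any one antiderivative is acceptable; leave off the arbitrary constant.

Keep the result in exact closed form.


The answer is exp(4*y**2 + 8).
Step 1. Substitute u = y**2 + 2, turning ∫(8*y*exp(4*y**2 + 8)) dy into ∫(4*exp(4*u)) du: now ∫(4*exp(4*u)) du.
Step 2. Evaluate the standard form: now exp(4*u).
Step 3. Substitute back u = y**2 + 2: now exp(4*y**2 + 8).
Answer: exp(4*y**2 + 8).


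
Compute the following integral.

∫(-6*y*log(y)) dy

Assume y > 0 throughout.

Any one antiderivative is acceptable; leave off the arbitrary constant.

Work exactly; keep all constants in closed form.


Answer: -3*y**2*log(y) + 3*y**2/2.


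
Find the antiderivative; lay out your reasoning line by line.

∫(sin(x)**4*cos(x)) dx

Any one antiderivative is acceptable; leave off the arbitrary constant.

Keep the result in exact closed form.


Step 1. Substitute u = sin(x), turning ∫(sin(x)**4*cos(x)) dx into ∫(u**4) du: now ∫(u**4) du.
Step 2. Evaluate the standard form: now u**5/5.
Step 3. Substitute back u = sin(x): now sin(x)**5/5.
Answer: sin(x)**5/5.


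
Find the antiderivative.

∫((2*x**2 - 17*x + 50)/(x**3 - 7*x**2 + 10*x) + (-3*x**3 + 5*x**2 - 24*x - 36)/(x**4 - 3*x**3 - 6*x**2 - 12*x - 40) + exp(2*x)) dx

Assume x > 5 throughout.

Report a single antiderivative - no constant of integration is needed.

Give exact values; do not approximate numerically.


Answer: exp(2*x)/2 + 5*log(x) - log(x - 5) - 4*log(x - 2) - log(x + 2) + 2*atan(x/2).


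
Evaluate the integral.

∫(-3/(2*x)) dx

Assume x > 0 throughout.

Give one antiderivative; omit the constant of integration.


Answer: -3*log(x)/2.


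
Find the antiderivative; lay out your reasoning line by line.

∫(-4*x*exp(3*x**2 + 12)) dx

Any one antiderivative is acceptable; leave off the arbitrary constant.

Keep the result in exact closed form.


Step 1. Substitute u = x**2 + 4, turning ∫(-4*x*exp(3*x**2 + 12)) dx into ∫(-2*exp(3*u)) du: now ∫(-2*exp(3*u)) du.
Step 2. Evaluate the standard form: now -2*exp(3*u)/3.
Step 3. Substitute back u = x**2 + 4: now -2*exp(3*x**2 + 12)/3.
Answer: -2*exp(3*x**2 + 12)/3.


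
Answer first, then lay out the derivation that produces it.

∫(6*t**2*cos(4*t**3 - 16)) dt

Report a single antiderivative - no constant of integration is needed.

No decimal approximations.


The answer is sin(4*t**3 - 16)/2.
Step 1. Substitute u = t**3 - 4, turning ∫(6*t**2*cos(4*t**3 - 16)) dt into ∫(2*cos(4*u)) du: now ∫(2*cos(4*u)) du.
Step 2. Evaluate the standard form: now sin(4*u)/2.
Step 3. Substitute back u = t**3 - 4: now sin(4*t**3 - 16)/2.
Answer: sin(4*t**3 - 16)/2.


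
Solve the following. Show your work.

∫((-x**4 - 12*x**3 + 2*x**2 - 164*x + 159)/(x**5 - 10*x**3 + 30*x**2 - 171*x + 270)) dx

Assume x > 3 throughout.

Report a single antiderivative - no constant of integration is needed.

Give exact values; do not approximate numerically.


Step 1. Decompose ∫((-x**4 - 12*x**3 + 2*x**2 - 164*x + 159)/(x**5 - 10*x**3 + 30*x**2 - 171*x + 270)) dx by partial fractions, (-x**4 - 12*x**3 + 2*x**2 - 164*x + 159)/(x**5 - 10*x**3 + 30*x**2 - 171*x + 270) = 2/(x**2 + 9) + 1/(x + 5) + 3/(x - 2) - 5/(x - 3): now ∫(-5/(x - 3)) dx + ∫(3/(x - 2)) dx + ∫(1/(x + 5)) dx + ∫(2/(x**2 + 9)) dx.
Step 2. Evaluate the standard form [assuming x > -5]: now log(x + 5) + ∫(-5/(x - 3)) dx + ∫(3/(x - 2)) dx + ∫(2/(x**2 + 9)) dx.
Step 3. Evaluate the standard form [assuming x > 2]: now 3*log(x - 2) + log(x + 5) + ∫(-5/(x - 3)) dx + ∫(2/(x**2 + 9)) dx.
Step 4. Evaluate the standard form [assuming x > 3]: now -5*log(x - 3) + 3*log(x - 2) + log(x + 5) + ∫(2/(x**2 + 9)) dx.
Step 5. Evaluate the standard form: now -5*log(x - 3) + 3*log(x - 2) + log(x + 5) + 2*atan(x/3)/3.
Answer: -5*log(x - 3) + 3*log(x - 2) + log(x + 5) + 2*atan(x/3)/3.


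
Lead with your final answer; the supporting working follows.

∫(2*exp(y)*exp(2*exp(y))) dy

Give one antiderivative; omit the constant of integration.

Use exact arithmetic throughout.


The answer is exp(2*exp(y)).
Step 1. Substitute u = exp(y), turning ∫(2*exp(y)*exp(2*exp(y))) dy into ∫(2*exp(2*u)) du: now ∫(2*exp(2*u)) du.
Step 2. Evaluate the standard form: now exp(2*u).
Step 3. Substitute back u = exp(y): now exp(2*exp(y)).
Answer: exp(2*exp(y)).


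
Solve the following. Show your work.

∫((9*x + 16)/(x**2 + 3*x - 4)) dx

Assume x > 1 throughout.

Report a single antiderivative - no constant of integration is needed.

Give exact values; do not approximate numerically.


Step 1. Decompose ∫((9*x + 16)/(x**2 + 3*x - 4)) dx by partial fractions, (9*x + 16)/(x**2 + 3*x - 4) = 4/(x + 4) + 5/(x - 1): now ∫(5/(x - 1)) dx + ∫(4/(x + 4)) dx.
Step 2. Evaluate the standard form [assuming x > -4]: now 4*log(x + 4) + ∫(5/(x - 1)) dx.
Step 3. Evaluate the standard form [assuming x > 1]: now 5*log(x - 1) + 4*log(x + 4).
Answer: 5*log(x - 1) + 4*log(x + 4).


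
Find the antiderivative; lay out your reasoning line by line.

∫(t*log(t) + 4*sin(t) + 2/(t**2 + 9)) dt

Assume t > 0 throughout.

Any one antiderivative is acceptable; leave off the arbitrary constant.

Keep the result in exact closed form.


Step 1. Rewrite: now ∫(t*log(t)) dt + ∫(2/(t**2 + 9)) dt + ∫(4*sin(t)) dt.
Step 2. Integrate ∫(t*log(t)) dt by parts with u = log(t), dv = (t) dt, so v = t**2/2 [assuming t > 0]: now t**2*log(t)/2 + ∫(-t/2) dt + ∫(2/(t**2 + 9)) dt + ∫(4*sin(t)) dt.
Step 3. Evaluate the standard form: now t**2*log(t)/2 - t**2/4 + ∫(2/(t**2 + 9)) dt + ∫(4*sin(t)) dt.
Step 4. Evaluate the standard form: now t**2*log(t)/2 - t**2/4 + 2*atan(t/3)/3 + ∫(4*sin(t)) dt.
Step 5. Evaluate the standard form: now t**2*log(t)/2 - t**2/4 - 4*cos(t) + 2*atan(t/3)/3.
Answer: t**2*log(t)/2 - t**2/4 - 4*cos(t) + 2*atan(t/3)/3.


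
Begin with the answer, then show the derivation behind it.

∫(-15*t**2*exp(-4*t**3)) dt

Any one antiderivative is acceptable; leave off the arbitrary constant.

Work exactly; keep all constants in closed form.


The answer is 5*exp(-4*t**3)/4.
Step 1. Substitute u = t**3, turning ∫(-15*t**2*exp(-4*t**3)) dt into ∫(-5*exp(-4*u)) du: now ∫(-5*exp(-4*u)) du.
Step 2. Evaluate the standard form: now 5*exp(-4*u)/4.
Step 3. Substitute back u = t**3: now 5*exp(-4*t**3)/4.
Answer: 5*exp(-4*t**3)/4.


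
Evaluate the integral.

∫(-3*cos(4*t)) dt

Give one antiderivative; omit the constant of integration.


Answer: -3*sin(4*t)/4.


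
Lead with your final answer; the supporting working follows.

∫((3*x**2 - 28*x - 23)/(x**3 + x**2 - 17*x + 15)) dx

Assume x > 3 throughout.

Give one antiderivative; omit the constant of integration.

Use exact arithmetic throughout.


The answer is -5*log(x - 3) + 4*log(x - 1) + 4*log(x + 5).
Step 1. Decompose ∫((3*x**2 - 28*x - 23)/(x**3 + x**2 - 17*x + 15)) dx by partial fractions, (3*x**2 - 28*x - 23)/(x**3 + x**2 - 17*x + 15) = 4/(x + 5) + 4/(x - 1) - 5/(x - 3): now ∫(-5/(x - 3)) dx + ∫(4/(x - 1)) dx + ∫(4/(x + 5)) dx.
Step 2. Evaluate the standard form [assuming x > 1]: now 4*log(x - 1) + ∫(-5/(x - 3)) dx + ∫(4/(x + 5)) dx.
Step 3. Evaluate the standard form [assuming x > -5]: now 4*log(x - 1) + 4*log(x + 5) + ∫(-5/(x - 3)) dx.
Step 4. Evaluate the standard form [assuming x > 3]: now -5*log(x - 3) + 4*log(x - 1) + 4*log(x + 5).
Answer: -5*log(x - 3) + 4*log(x - 1) + 4*log(x + 5).


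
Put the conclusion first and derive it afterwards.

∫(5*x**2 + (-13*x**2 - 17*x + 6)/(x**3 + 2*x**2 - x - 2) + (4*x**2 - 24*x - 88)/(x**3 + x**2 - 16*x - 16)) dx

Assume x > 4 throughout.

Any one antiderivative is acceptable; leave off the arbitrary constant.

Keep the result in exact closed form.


The answer is 5*x**3/3 - 3*log(x - 4) - 4*log(x - 1) - log(x + 1) - 4*log(x + 2) + 3*log(x + 4).
Step 1. Rewrite: now ∫(5*x**2) dx + ∫((-13*x**2 - 17*x + 6)/(x**3 + 2*x**2 - x - 2)) dx + ∫((4*x**2 - 24*x - 88)/(x**3 + x**2 - 16*x - 16)) dx.
Step 2. Evaluate the standard form: now 5*x**3/3 + ∫((-13*x**2 - 17*x + 6)/(x**3 + 2*x**2 - x - 2)) dx + ∫((4*x**2 - 24*x - 88)/(x**3 + x**2 - 16*x - 16)) dx.
Step 3. Decompose ∫((4*x**2 - 24*x - 88)/(x**3 + x**2 - 16*x - 16)) dx by partial fractions, (4*x**2 - 24*x - 88)/(x**3 + x**2 - 16*x - 16) = 3/(x + 4) + 4/(x + 1) - 3/(x - 4): now 5*x**3/3 + ∫((-13*x**2 - 17*x + 6)/(x**3 + 2*x**2 - x - 2)) dx + ∫(-3/(x - 4)) dx + ∫(4/(x + 1)) dx + ∫(3/(x + 4)) dx.
Step 4. Evaluate the standard form [assuming x > -1]: now 5*x**3/3 + 4*log(x + 1) + ∫((-13*x**2 - 17*x + 6)/(x**3 + 2*x**2 - x - 2)) dx + ∫(-3/(x - 4)) dx + ∫(3/(x + 4)) dx.
Step 5. Evaluate the standard form [assuming x > -4]: now 5*x**3/3 + 4*log(x + 1) + 3*log(x + 4) + ∫((-13*x**2 - 17*x + 6)/(x**3 + 2*x**2 - x - 2)) dx + ∫(-3/(x - 4)) dx.
Step 6. Evaluate the standard form [assuming x > 4]: now 5*x**3/3 - 3*log(x - 4) + 4*log(x + 1) + 3*log(x + 4) + ∫((-13*x**2 - 17*x + 6)/(x**3 + 2*x**2 - x - 2)) dx.
Step 7. Decompose ∫((-13*x**2 - 17*x + 6)/(x**3 + 2*x**2 - x - 2)) dx by partial fractions, (-13*x**2 - 17*x + 6)/(x**3 + 2*x**2 - x - 2) = -4/(x + 2) - 5/(x + 1) - 4/(x - 1): now 5*x**3/3 - 3*log(x - 4) + 4*log(x + 1) + 3*log(x + 4) + ∫(-4/(x - 1)) dx + ∫(-5/(x + 1)) dx + ∫(-4/(x + 2)) dx.
Step 8. Evaluate the standard form [assuming x > -2]: now 5*x**3/3 - 3*log(x - 4) + 4*log(x + 1) - 4*log(x + 2) + 3*log(x + 4) + ∫(-4/(x - 1)) dx + ∫(-5/(x + 1)) dx.
Step 9. Evaluate the standard form [assuming x > 1]: now 5*x**3/3 - 3*log(x - 4) - 4*log(x - 1) + 4*log(x + 1) - 4*log(x + 2) + 3*log(x + 4) + ∫(-5/(x + 1)) dx.
Step 10. Evaluate the standard form [assuming x > -1]: now 5*x**3/3 - 3*log(x - 4) - 4*log(x - 1) - log(x + 1) - 4*log(x + 2) + 3*log(x + 4).
Answer: 5*x**3/3 - 3*log(x - 4) - 4*log(x - 1) - log(x + 1) - 4*log(x + 2) + 3*log(x + 4).


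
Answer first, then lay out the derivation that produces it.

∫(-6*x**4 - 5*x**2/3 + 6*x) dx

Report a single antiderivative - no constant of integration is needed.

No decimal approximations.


The answer is -6*x**5/5 - 5*x**3/9 + 3*x**2.
Step 1. Rewrite: now ∫(6*x) dx + ∫(-5*x**2/3) dx + ∫(-6*x**4) dx.
Step 2. Evaluate the standard form: now -6*x**5/5 + ∫(6*x) dx + ∫(-5*x**2/3) dx.
Step 3. Evaluate the standard form: now -6*x**5/5 + 3*x**2 + ∫(-5*x**2/3) dx.
Step 4. Evaluate the standard form: now -6*x**5/5 - 5*x**3/9 + 3*x**2.
Answer: -6*x**5/5 - 5*x**3/9 + 3*x**2.


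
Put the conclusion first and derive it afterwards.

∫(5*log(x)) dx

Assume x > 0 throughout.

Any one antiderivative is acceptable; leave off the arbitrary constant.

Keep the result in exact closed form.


The answer is 5*x*log(x) - 5*x.
Step 1. Integrate ∫(5*log(x)) dx by parts with u = log(x), dv = (5) dx, so v = 5*x [assuming x > 0]: now 5*x*log(x) + ∫(-5) dx.
Step 2. Evaluate the standard form: now 5*x*log(x) - 5*x.
Answer: 5*x*log(x) - 5*x.


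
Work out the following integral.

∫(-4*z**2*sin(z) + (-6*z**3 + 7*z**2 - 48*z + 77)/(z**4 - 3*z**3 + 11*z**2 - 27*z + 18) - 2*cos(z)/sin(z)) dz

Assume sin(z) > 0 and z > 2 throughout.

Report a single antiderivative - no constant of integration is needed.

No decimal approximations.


Answer: 4*z**2*cos(z) - 8*z*sin(z) - 3*log(z - 2) - 3*log(z - 1) - 2*log(sin(z)) - 8*cos(z) - 2*atan(z/3)/3.


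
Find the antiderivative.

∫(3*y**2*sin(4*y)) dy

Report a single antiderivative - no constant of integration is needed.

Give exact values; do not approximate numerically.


Answer: -3*y**2*cos(4*y)/4 + 3*y*sin(4*y)/8 + 3*cos(4*y)/32.


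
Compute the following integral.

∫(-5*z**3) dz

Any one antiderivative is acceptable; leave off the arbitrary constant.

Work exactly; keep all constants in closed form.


Answer: -5*z**4/4.


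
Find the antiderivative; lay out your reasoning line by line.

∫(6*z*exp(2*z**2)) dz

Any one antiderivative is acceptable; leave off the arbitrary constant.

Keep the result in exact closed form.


Step 1. Substitute u = z**2, turning ∫(6*z*exp(2*z**2)) dz into ∫(3*exp(2*u)) du: now ∫(3*exp(2*u)) du.
Step 2. Evaluate the standard form: now 3*exp(2*u)/2.
Step 3. Substitute back u = z**2: now 3*exp(2*z**2)/2.
Answer: 3*exp(2*z**2)/2.


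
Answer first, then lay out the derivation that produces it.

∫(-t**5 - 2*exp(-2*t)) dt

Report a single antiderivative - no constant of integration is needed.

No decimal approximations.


The answer is -t**6/6 + exp(-2*t).
Step 1. Rewrite: now ∫(-t**5) dt + ∫(-2*exp(-2*t)) dt.
Step 2. Evaluate the standard form: now ∫(-t**5) dt + exp(-2*t).
Step 3. Evaluate the standard form: now -t**6/6 + exp(-2*t).
Answer: -t**6/6 + exp(-2*t).


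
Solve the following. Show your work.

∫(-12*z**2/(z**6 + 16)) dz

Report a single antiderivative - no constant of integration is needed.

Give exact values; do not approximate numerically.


Step 1. Substitute u = z**3, turning ∫(-12*z**2/(z**6 + 16)) dz into ∫(-4/(u**2 + 16)) du: now ∫(-4/(u**2 + 16)) du.
Step 2. Evaluate the standard form: now -atan(u/4).
Step 3. Substitute back u = z**3: now -atan(z**3/4).
Answer: -atan(z**3/4).


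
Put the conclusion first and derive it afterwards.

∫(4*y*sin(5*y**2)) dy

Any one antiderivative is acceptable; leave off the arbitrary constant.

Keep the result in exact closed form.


The answer is -2*cos(5*y**2)/5.
Step 1. Substitute u = y**2, turning ∫(4*y*sin(5*y**2)) dy into ∫(2*sin(5*u)) du: now ∫(2*sin(5*u)) du.
Step 2. Evaluate the standard form: now -2*cos(5*u)/5.
Step 3. Substitute back u = y**2: now -2*cos(5*y**2)/5.
Answer: -2*cos(5*y**2)/5.


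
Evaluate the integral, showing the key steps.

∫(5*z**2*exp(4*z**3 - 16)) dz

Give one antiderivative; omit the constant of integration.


Step 1. Substitute u = z**3 - 4, turning ∫(5*z**2*exp(4*z**3 - 16)) dz into ∫(5*exp(4*u)/3) du: now ∫(5*exp(4*u)/3) du.
Step 2. Evaluate the standard form: now 5*exp(4*u)/12.
Step 3. Substitute back u = z**3 - 4: now 5*exp(4*z**3 - 16)/12.
Answer: 5*exp(4*z**3 - 16)/12.


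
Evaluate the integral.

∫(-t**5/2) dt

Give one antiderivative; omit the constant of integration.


Answer: -t**6/12.


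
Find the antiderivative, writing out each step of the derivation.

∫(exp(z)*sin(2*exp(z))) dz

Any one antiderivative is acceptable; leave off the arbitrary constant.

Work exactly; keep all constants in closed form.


Step 1. Substitute u = exp(z), turning ∫(exp(z)*sin(2*exp(z))) dz into ∫(sin(2*u)) du: now ∫(sin(2*u)) du.
Step 2. Evaluate the standard form: now -cos(2*u)/2.
Step 3. Substitute back u = exp(z): now -cos(2*exp(z))/2.
Answer: -cos(2*exp(z))/2.


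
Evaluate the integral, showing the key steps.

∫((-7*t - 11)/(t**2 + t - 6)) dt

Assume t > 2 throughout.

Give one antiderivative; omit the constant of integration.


Step 1. Decompose ∫((-7*t - 11)/(t**2 + t - 6)) dt by partial fractions, (-7*t - 11)/(t**2 + t - 6) = -2/(t + 3) - 5/(t - 2): now ∫(-5/(t - 2)) dt + ∫(-2/(t + 3)) dt.
Step 2. Evaluate the standard form [assuming t > 2]: now -5*log(t - 2) + ∫(-2/(t + 3)) dt.
Step 3. Evaluate the standard form [assuming t > -3]: now -5*log(t - 2) - 2*log(t + 3).
Answer: -5*log(t - 2) - 2*log(t + 3).


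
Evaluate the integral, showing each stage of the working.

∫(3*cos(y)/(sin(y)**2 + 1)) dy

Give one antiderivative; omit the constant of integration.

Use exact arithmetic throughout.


Step 1. Substitute u = sin(y), turning ∫(3*cos(y)/(sin(y)**2 + 1)) dy into ∫(3/(u**2 + 1)) du: now ∫(3/(u**2 + 1)) du.
Step 2. Evaluate the standard form: now 3*atan(u).
Step 3. Substitute back u = sin(y): now 3*atan(sin(y)).
Answer: 3*atan(sin(y)).


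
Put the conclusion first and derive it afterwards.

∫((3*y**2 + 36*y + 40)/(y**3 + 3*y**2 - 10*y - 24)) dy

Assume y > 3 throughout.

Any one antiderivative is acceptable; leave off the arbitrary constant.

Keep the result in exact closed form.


The answer is 5*log(y - 3) + 2*log(y + 2) - 4*log(y + 4).
Step 1. Decompose ∫((3*y**2 + 36*y + 40)/(y**3 + 3*y**2 - 10*y - 24)) dy by partial fractions, (3*y**2 + 36*y + 40)/(y**3 + 3*y**2 - 10*y - 24) = -4/(y + 4) + 2/(y + 2) + 5/(y - 3): now ∫(5/(y - 3)) dy + ∫(2/(y + 2)) dy + ∫(-4/(y + 4)) dy.
Step 2. Evaluate the standard form [assuming y > -2]: now 2*log(y + 2) + ∫(5/(y - 3)) dy + ∫(-4/(y + 4)) dy.
Step 3. Evaluate the standard form [assuming y > 3]: now 5*log(y - 3) + 2*log(y + 2) + ∫(-4/(y + 4)) dy.
Step 4. Evaluate the standard form [assuming y > -4]: now 5*log(y - 3) + 2*log(y + 2) - 4*log(y + 4).
Answer: 5*log(y - 3) + 2*log(y + 2) - 4*log(y + 4).


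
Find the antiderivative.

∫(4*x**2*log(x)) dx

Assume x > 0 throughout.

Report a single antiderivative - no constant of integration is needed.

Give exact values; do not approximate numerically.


Answer: 4*x**3*log(x)/3 - 4*x**3/9.


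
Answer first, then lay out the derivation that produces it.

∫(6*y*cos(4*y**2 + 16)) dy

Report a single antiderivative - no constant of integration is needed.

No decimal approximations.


The answer is 3*sin(4*y**2 + 16)/4.
Step 1. Substitute u = y**2 + 4, turning ∫(6*y*cos(4*y**2 + 16)) dy into ∫(3*cos(4*u)) du: now ∫(3*cos(4*u)) du.
Step 2. Evaluate the standard form: now 3*sin(4*u)/4.
Step 3. Substitute back u = y**2 + 4: now 3*sin(4*y**2 + 16)/4.
Answer: 3*sin(4*y**2 + 16)/4.


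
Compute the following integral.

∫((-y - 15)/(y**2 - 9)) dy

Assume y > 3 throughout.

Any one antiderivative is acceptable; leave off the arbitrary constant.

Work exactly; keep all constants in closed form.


Answer: -3*log(y - 3) + 2*log(y + 3).


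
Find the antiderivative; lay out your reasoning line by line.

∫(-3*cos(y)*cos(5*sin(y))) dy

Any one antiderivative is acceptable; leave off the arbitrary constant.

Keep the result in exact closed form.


Step 1. Substitute u = sin(y), turning ∫(-3*cos(y)*cos(5*sin(y))) dy into ∫(-3*cos(5*u)) du: now ∫(-3*cos(5*u)) du.
Step 2. Evaluate the standard form: now -3*sin(5*u)/5.
Step 3. Substitute back u = sin(y): now -3*sin(5*sin(y))/5.
Answer: -3*sin(5*sin(y))/5.


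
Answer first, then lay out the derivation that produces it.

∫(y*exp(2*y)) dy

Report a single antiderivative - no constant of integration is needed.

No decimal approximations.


The answer is y*exp(2*y)/2 - exp(2*y)/4.
Step 1. Integrate ∫(y*exp(2*y)) dy by parts with u = y, dv = (exp(2*y)) dy, so v = exp(2*y)/2: now y*exp(2*y)/2 + ∫(-exp(2*y)/2) dy.
Step 2. Evaluate the standard form: now y*exp(2*y)/2 - exp(2*y)/4.
Answer: y*exp(2*y)/2 - exp(2*y)/4.


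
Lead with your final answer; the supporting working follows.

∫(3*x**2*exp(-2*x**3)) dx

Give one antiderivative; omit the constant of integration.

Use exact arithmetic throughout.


The answer is -exp(-2*x**3)/2.
Step 1. Substitute u = x**3, turning ∫(3*x**2*exp(-2*x**3)) dx into ∫(exp(-2*u)) du: now ∫(exp(-2*u)) du.
Step 2. Evaluate the standard form: now -exp(-2*u)/2.
Step 3. Substitute back u = x**3: now -exp(-2*x**3)/2.
Answer: -exp(-2*x**3)/2.


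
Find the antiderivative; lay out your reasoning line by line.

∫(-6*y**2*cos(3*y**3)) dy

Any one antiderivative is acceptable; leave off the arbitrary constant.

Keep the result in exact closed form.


Step 1. Substitute u = y**3, turning ∫(-6*y**2*cos(3*y**3)) dy into ∫(-2*cos(3*u)) du: now ∫(-2*cos(3*u)) du.
Step 2. Evaluate the standard form: now -2*sin(3*u)/3.
Step 3. Substitute back u = y**3: now -2*sin(3*y**3)/3.
Answer: -2*sin(3*y**3)/3.


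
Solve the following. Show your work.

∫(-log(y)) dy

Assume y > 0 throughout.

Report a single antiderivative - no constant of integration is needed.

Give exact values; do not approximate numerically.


Step 1. Integrate ∫(-log(y)) dy by parts with u = log(y), dv = (-1) dy, so v = -y [assuming y > 0]: now -y*log(y) + ∫(1) dy.
Step 2. Evaluate the standard form: now -y*log(y) + y.
Answer: -y*log(y) + y.


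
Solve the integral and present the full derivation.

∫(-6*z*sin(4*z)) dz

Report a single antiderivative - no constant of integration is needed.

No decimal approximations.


Step 1. Integrate ∫(-6*z*sin(4*z)) dz by parts with u = z, dv = (-6*sin(4*z)) dz, so v = 3*cos(4*z)/2: now 3*z*cos(4*z)/2 + ∫(-3*cos(4*z)/2) dz.
Step 2. Evaluate the standard form: now 3*z*cos(4*z)/2 - 3*sin(4*z)/8.
Answer: 3*z*cos(4*z)/2 - 3*sin(4*z)/8.


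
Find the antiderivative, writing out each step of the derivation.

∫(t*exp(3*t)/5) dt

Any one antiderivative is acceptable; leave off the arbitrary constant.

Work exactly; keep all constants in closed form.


Step 1. Integrate ∫(t*exp(3*t)/5) dt by parts with u = t, dv = (exp(3*t)/5) dt, so v = exp(3*t)/15: now t*exp(3*t)/15 + ∫(-exp(3*t)/15) dt.
Step 2. Evaluate the standard form: now t*exp(3*t)/15 - exp(3*t)/45.
Answer: t*exp(3*t)/15 - exp(3*t)/45.


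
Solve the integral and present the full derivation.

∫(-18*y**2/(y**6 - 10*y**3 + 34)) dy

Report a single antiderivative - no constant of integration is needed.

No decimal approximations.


Step 1. Substitute u = y**3 - 5, turning ∫(-18*y**2/(y**6 - 10*y**3 + 34)) dy into ∫(-6/(u**2 + 9)) du: now ∫(-6/(u**2 + 9)) du.
Step 2. Evaluate the standard form: now -2*atan(u/3).
Step 3. Substitute back u = y**3 - 5: now -2*atan(y**3/3 - 5/3).
Answer: -2*atan(y**3/3 - 5/3).


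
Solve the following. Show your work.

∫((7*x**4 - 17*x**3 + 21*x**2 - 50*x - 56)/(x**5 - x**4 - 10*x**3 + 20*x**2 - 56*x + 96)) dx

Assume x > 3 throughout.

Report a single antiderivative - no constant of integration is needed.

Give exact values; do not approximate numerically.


Step 1. Decompose ∫((7*x**4 - 17*x**3 + 21*x**2 - 50*x - 56)/(x**5 - x**4 - 10*x**3 + 20*x**2 - 56*x + 96)) dx by partial fractions, (7*x**4 - 17*x**3 + 21*x**2 - 50*x - 56)/(x**5 - x**4 - 10*x**3 + 20*x**2 - 56*x + 96) = -1/(x**2 + 4) + 4/(x + 4) + 2/(x - 2) + 1/(x - 3): now ∫(1/(x - 3)) dx + ∫(2/(x - 2)) dx + ∫(4/(x + 4)) dx + ∫(-1/(x**2 + 4)) dx.
Step 2. Evaluate the standard form [assuming x > 3]: now log(x - 3) + ∫(2/(x - 2)) dx + ∫(4/(x + 4)) dx + ∫(-1/(x**2 + 4)) dx.
Step 3. Evaluate the standard form [assuming x > 2]: now log(x - 3) + 2*log(x - 2) + ∫(4/(x + 4)) dx + ∫(-1/(x**2 + 4)) dx.
Step 4. Evaluate the standard form [assuming x > -4]: now log(x - 3) + 2*log(x - 2) + 4*log(x + 4) + ∫(-1/(x**2 + 4)) dx.
Step 5. Evaluate the standard form: now log(x - 3) + 2*log(x - 2) + 4*log(x + 4) - atan(x/2)/2.
Answer: log(x - 3) + 2*log(x - 2) + 4*log(x + 4) - atan(x/2)/2.


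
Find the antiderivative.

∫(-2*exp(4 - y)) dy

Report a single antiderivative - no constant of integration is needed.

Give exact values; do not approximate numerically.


Answer: 2*exp(4 - y).


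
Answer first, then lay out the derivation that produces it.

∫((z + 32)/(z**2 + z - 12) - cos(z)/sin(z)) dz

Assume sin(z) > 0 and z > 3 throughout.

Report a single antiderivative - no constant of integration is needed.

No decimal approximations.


The answer is 5*log(z - 3) - 4*log(z + 4) - log(sin(z)).
Step 1. Rewrite: now ∫((z + 32)/(z**2 + z - 12)) dz + ∫(-cos(z)/sin(z)) dz.
Step 2. Substitute u = sin(z), turning ∫(-cos(z)/sin(z)) dz into ∫(-1/u) du: now ∫(-1/u) du + ∫((z + 32)/(z**2 + z - 12)) dz.
Step 3. Evaluate the standard form [assuming u > 0]: now -log(u) + ∫((z + 32)/(z**2 + z - 12)) dz.
Step 4. Substitute back u = sin(z): now -log(sin(z)) + ∫((z + 32)/(z**2 + z - 12)) dz.
Step 5. Decompose ∫((z + 32)/(z**2 + z - 12)) dz by partial fractions, (z + 32)/(z**2 + z - 12) = -4/(z + 4) + 5/(z - 3): now -log(sin(z)) + ∫(5/(z - 3)) dz + ∫(-4/(z + 4)) dz.
Step 6. Evaluate the standard form [assuming z > 3]: now 5*log(z - 3) - log(sin(z)) + ∫(-4/(z + 4)) dz.
Step 7. Evaluate the standard form [assuming z > -4]: now 5*log(z - 3) - 4*log(z + 4) - log(sin(z)).
Answer: 5*log(z - 3) - 4*log(z + 4) - log(sin(z)).


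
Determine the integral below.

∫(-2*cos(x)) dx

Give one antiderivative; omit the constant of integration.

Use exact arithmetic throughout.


Answer: -2*sin(x).


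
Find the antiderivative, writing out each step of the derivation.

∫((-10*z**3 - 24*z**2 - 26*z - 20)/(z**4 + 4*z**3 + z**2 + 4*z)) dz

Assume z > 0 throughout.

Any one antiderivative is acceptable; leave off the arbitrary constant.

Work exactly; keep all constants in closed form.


Step 1. Decompose ∫((-10*z**3 - 24*z**2 - 26*z - 20)/(z**4 + 4*z**3 + z**2 + 4*z)) dz by partial fractions, (-10*z**3 - 24*z**2 - 26*z - 20)/(z**4 + 4*z**3 + z**2 + 4*z) = -4/(z**2 + 1) - 5/(z + 4) - 5/z: now ∫(-5/z) dz + ∫(-5/(z + 4)) dz + ∫(-4/(z**2 + 1)) dz.
Step 2. Evaluate the standard form [assuming z > 0]: now -5*log(z) + ∫(-5/(z + 4)) dz + ∫(-4/(z**2 + 1)) dz.
Step 3. Evaluate the standard form [assuming z > -4]: now -5*log(z) - 5*log(z + 4) + ∫(-4/(z**2 + 1)) dz.
Step 4. Evaluate the standard form: now -5*log(z) - 5*log(z + 4) - 4*atan(z).
Answer: -5*log(z) - 5*log(z + 4) - 4*atan(z).


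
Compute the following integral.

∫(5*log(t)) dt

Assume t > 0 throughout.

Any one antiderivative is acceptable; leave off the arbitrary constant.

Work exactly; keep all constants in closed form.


Answer: 5*t*log(t) - 5*t.


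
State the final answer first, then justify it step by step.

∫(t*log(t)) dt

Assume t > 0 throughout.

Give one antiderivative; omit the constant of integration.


The answer is t**2*log(t)/2 - t**2/4.
Step 1. Integrate ∫(t*log(t)) dt by parts with u = log(t), dv = (t) dt, so v = t**2/2 [assuming t > 0]: now t**2*log(t)/2 + ∫(-t/2) dt.
Step 2. Evaluate the standard form: now t**2*log(t)/2 - t**2/4.
Answer: t**2*log(t)/2 - t**2/4.


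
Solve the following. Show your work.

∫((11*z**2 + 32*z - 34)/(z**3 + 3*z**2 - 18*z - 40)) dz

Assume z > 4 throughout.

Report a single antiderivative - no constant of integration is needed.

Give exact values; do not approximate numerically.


Step 1. Decompose ∫((11*z**2 + 32*z - 34)/(z**3 + 3*z**2 - 18*z - 40)) dz by partial fractions, (11*z**2 + 32*z - 34)/(z**3 + 3*z**2 - 18*z - 40) = 3/(z + 5) + 3/(z + 2) + 5/(z - 4): now ∫(5/(z - 4)) dz + ∫(3/(z + 2)) dz + ∫(3/(z + 5)) dz.
Step 2. Evaluate the standard form [assuming z > -2]: now 3*log(z + 2) + ∫(5/(z - 4)) dz + ∫(3/(z + 5)) dz.
Step 3. Evaluate the standard form [assuming z > -5]: now 3*log(z + 2) + 3*log(z + 5) + ∫(5/(z - 4)) dz.
Step 4. Evaluate the standard form [assuming z > 4]: now 5*log(z - 4) + 3*log(z + 2) + 3*log(z + 5).
Answer: 5*log(z - 4) + 3*log(z + 2) + 3*log(z + 5).


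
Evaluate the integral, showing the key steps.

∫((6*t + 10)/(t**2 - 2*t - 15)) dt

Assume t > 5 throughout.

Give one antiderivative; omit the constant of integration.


Step 1. Decompose ∫((6*t + 10)/(t**2 - 2*t - 15)) dt by partial fractions, (6*t + 10)/(t**2 - 2*t - 15) = 1/(t + 3) + 5/(t - 5): now ∫(5/(t - 5)) dt + ∫(1/(t + 3)) dt.
Step 2. Evaluate the standard form [assuming t > 5]: now 5*log(t - 5) + ∫(1/(t + 3)) dt.
Step 3. Evaluate the standard form [assuming t > -3]: now 5*log(t - 5) + log(t + 3).
Answer: 5*log(t - 5) + log(t + 3).


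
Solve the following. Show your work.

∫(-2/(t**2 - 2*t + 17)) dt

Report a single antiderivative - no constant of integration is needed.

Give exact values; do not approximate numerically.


Step 1. Substitute u = 1 - t, turning ∫(-2/(t**2 - 2*t + 17)) dt into ∫(2/(u**2 + 16)) du: now ∫(2/(u**2 + 16)) du.
Step 2. Evaluate the standard form: now atan(u/4)/2.
Step 3. Substitute back u = 1 - t: now -atan(t/4 - 1/4)/2.
Answer: -atan(t/4 - 1/4)/2.


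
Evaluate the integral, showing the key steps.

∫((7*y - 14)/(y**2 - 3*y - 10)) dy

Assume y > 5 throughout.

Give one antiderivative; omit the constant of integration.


Step 1. Decompose ∫((7*y - 14)/(y**2 - 3*y - 10)) dy by partial fractions, (7*y - 14)/(y**2 - 3*y - 10) = 4/(y + 2) + 3/(y - 5): now ∫(3/(y - 5)) dy + ∫(4/(y + 2)) dy.
Step 2. Evaluate the standard form [assuming y > -2]: now 4*log(y + 2) + ∫(3/(y - 5)) dy.
Step 3. Evaluate the standard form [assuming y > 5]: now 3*log(y - 5) + 4*log(y + 2).
Answer: 3*log(y - 5) + 4*log(y + 2).


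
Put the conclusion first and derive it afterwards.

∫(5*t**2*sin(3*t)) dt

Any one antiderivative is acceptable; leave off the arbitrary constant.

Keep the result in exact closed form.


The answer is -5*t**2*cos(3*t)/3 + 10*t*sin(3*t)/9 + 10*cos(3*t)/27.
Step 1. Integrate ∫(5*t**2*sin(3*t)) dt by parts with u = t**2, dv = (5*sin(3*t)) dt, so v = -5*cos(3*t)/3: now -5*t**2*cos(3*t)/3 + ∫(10*t*cos(3*t)/3) dt.
Step 2. Integrate ∫(10*t*cos(3*t)/3) dt by parts with u = t, dv = (10*cos(3*t)/3) dt, so v = 10*sin(3*t)/9: now -5*t**2*cos(3*t)/3 + 10*t*sin(3*t)/9 + ∫(-10*sin(3*t)/9) dt.
Step 3. Evaluate the standard form: now -5*t**2*cos(3*t)/3 + 10*t*sin(3*t)/9 + 10*cos(3*t)/27.
Answer: -5*t**2*cos(3*t)/3 + 10*t*sin(3*t)/9 + 10*cos(3*t)/27.


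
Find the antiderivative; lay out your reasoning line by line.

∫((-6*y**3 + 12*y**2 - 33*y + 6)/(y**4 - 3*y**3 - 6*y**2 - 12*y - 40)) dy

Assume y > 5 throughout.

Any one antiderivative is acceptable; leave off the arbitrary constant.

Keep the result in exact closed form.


Step 1. Decompose ∫((-6*y**3 + 12*y**2 - 33*y + 6)/(y**4 - 3*y**3 - 6*y**2 - 12*y - 40)) dy by partial fractions, (-6*y**3 + 12*y**2 - 33*y + 6)/(y**4 - 3*y**3 - 6*y**2 - 12*y - 40) = 3/(y**2 + 4) - 3/(y + 2) - 3/(y - 5): now ∫(-3/(y - 5)) dy + ∫(-3/(y + 2)) dy + ∫(3/(y**2 + 4)) dy.
Step 2. Evaluate the standard form [assuming y > -2]: now -3*log(y + 2) + ∫(-3/(y - 5)) dy + ∫(3/(y**2 + 4)) dy.
Step 3. Evaluate the standard form [assuming y > 5]: now -3*log(y - 5) - 3*log(y + 2) + ∫(3/(y**2 + 4)) dy.
Step 4. Evaluate the standard form: now -3*log(y - 5) - 3*log(y + 2) + 3*atan(y/2)/2.
Answer: -3*log(y - 5) - 3*log(y + 2) + 3*atan(y/2)/2.


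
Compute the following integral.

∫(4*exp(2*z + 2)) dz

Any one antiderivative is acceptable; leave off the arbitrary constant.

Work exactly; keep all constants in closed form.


Answer: 2*exp(2*z + 2).


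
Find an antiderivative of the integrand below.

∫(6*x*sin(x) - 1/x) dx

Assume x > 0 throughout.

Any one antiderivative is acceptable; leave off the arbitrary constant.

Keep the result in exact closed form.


Answer: -6*x*cos(x) - log(x) + 6*sin(x).


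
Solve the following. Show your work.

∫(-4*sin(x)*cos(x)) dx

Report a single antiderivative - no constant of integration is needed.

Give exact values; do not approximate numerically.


Step 1. Substitute u = sin(x), turning ∫(-4*sin(x)*cos(x)) dx into ∫(-4*u) du: now ∫(-4*u) du.
Step 2. Evaluate the standard form: now -2*u**2.
Step 3. Substitute back u = sin(x): now -2*sin(x)**2.
Answer: -2*sin(x)**2.


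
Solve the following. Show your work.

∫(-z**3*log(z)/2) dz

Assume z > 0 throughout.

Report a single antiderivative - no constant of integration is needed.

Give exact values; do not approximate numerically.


Step 1. Integrate ∫(-z**3*log(z)/2) dz by parts with u = log(z), dv = (-z**3/2) dz, so v = -z**4/8 [assuming z > 0]: now -z**4*log(z)/8 + ∫(z**3/8) dz.
Step 2. Evaluate the standard form: now -z**4*log(z)/8 + z**4/32.
Answer: -z**4*log(z)/8 + z**4/32.


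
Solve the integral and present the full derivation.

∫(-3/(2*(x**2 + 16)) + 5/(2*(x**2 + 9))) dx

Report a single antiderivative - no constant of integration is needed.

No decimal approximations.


Step 1. Rewrite: now ∫(5/(2*(x**2 + 9))) dx + ∫(-3/(2*(x**2 + 16))) dx.
Step 2. Evaluate the standard form: now -3*atan(x/4)/8 + ∫(5/(2*(x**2 + 9))) dx.
Step 3. Evaluate the standard form: now -3*atan(x/4)/8 + 5*atan(x/3)/6.
Answer: -3*atan(x/4)/8 + 5*atan(x/3)/6.


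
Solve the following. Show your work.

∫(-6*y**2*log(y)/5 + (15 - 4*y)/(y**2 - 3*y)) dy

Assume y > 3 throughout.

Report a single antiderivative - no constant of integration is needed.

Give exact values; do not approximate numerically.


Step 1. Rewrite: now ∫(-6*y**2*log(y)/5) dy + ∫((15 - 4*y)/(y**2 - 3*y)) dy.
Step 2. Decompose ∫((15 - 4*y)/(y**2 - 3*y)) dy by partial fractions, (15 - 4*y)/(y**2 - 3*y) = 1/(y - 3) - 5/y: now ∫(-5/y) dy + ∫(-6*y**2*log(y)/5) dy + ∫(1/(y - 3)) dy.
Step 3. Evaluate the standard form [assuming y > 0]: now -5*log(y) + ∫(-6*y**2*log(y)/5) dy + ∫(1/(y - 3)) dy.
Step 4. Evaluate the standard form [assuming y > 3]: now -5*log(y) + log(y - 3) + ∫(-6*y**2*log(y)/5) dy.
Step 5. Integrate ∫(-6*y**2*log(y)/5) dy by parts with u = log(y), dv = (-6*y**2/5) dy, so v = -2*y**3/5 [assuming y > 0]: now -2*y**3*log(y)/5 - 5*log(y) + log(y - 3) + ∫(2*y**2/5) dy.
Step 6. Evaluate the standard form: now -2*y**3*log(y)/5 + 2*y**3/15 - 5*log(y) + log(y - 3).
Answer: -2*y**3*log(y)/5 + 2*y**3/15 - 5*log(y) + log(y - 3).


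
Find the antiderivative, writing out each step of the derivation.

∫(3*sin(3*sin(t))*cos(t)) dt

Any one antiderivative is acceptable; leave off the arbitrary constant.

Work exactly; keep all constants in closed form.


Step 1. Substitute u = sin(t), turning ∫(3*sin(3*sin(t))*cos(t)) dt into ∫(3*sin(3*u)) du: now ∫(3*sin(3*u)) du.
Step 2. Evaluate the standard form: now -cos(3*u).
Step 3. Substitute back u = sin(t): now -cos(3*sin(t)).
Answer: -cos(3*sin(t)).


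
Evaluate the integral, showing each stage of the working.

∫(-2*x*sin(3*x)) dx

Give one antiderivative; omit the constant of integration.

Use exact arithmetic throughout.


Step 1. Integrate ∫(-2*x*sin(3*x)) dx by parts with u = x, dv = (-2*sin(3*x)) dx, so v = 2*cos(3*x)/3: now 2*x*cos(3*x)/3 + ∫(-2*cos(3*x)/3) dx.
Step 2. Evaluate the standard form: now 2*x*cos(3*x)/3 - 2*sin(3*x)/9.
Answer: 2*x*cos(3*x)/3 - 2*sin(3*x)/9.
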